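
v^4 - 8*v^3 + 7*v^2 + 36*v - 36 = (v - 6)*(v - 3)*(v - 1)*(v + 2)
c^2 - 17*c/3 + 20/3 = (c - 4)*(c - 5/3)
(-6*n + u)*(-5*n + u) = 30*n^2 - 11*n*u + u^2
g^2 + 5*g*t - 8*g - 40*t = (g - 8)*(g + 5*t)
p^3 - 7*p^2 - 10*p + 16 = (p - 8)*(p - 1)*(p + 2)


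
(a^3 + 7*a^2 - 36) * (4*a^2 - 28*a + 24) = 4*a^5 - 172*a^3 + 24*a^2 + 1008*a - 864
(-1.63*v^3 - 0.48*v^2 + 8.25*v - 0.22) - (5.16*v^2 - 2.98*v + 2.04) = -1.63*v^3 - 5.64*v^2 + 11.23*v - 2.26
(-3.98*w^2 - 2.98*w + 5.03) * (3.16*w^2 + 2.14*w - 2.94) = -12.5768*w^4 - 17.934*w^3 + 21.2188*w^2 + 19.5254*w - 14.7882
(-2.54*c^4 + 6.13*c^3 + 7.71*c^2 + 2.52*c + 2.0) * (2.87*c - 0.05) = -7.2898*c^5 + 17.7201*c^4 + 21.8212*c^3 + 6.8469*c^2 + 5.614*c - 0.1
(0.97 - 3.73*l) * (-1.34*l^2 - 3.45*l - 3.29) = 4.9982*l^3 + 11.5687*l^2 + 8.9252*l - 3.1913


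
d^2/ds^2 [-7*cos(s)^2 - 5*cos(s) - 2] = 5*cos(s) + 14*cos(2*s)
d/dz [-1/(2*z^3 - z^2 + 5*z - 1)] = (6*z^2 - 2*z + 5)/(2*z^3 - z^2 + 5*z - 1)^2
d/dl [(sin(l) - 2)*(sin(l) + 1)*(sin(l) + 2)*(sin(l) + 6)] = (4*sin(l)^3 + 21*sin(l)^2 + 4*sin(l) - 28)*cos(l)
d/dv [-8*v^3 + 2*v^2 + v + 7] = -24*v^2 + 4*v + 1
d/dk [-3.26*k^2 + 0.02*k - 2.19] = 0.02 - 6.52*k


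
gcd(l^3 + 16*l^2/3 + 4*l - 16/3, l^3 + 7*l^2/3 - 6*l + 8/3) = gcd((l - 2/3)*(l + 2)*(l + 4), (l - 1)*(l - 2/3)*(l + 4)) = l^2 + 10*l/3 - 8/3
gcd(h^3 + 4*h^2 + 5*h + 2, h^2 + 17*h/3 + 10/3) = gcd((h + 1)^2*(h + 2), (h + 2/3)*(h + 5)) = 1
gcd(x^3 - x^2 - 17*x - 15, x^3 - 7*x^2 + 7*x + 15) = x^2 - 4*x - 5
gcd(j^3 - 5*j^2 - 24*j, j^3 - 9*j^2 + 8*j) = j^2 - 8*j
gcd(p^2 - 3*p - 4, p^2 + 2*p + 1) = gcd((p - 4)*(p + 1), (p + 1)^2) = p + 1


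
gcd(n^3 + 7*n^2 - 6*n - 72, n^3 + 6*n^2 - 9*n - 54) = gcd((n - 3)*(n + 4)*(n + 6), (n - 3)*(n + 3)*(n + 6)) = n^2 + 3*n - 18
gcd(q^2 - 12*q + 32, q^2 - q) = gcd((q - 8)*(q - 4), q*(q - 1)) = 1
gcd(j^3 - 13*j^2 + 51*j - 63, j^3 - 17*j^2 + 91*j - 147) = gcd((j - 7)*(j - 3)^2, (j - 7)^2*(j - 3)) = j^2 - 10*j + 21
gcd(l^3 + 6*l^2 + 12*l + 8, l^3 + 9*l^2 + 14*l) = l + 2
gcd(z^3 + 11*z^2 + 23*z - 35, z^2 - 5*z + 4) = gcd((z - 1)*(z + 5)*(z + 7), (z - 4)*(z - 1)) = z - 1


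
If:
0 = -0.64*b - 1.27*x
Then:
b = -1.984375*x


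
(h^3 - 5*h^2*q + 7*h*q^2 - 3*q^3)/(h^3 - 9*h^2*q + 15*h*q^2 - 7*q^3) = (-h + 3*q)/(-h + 7*q)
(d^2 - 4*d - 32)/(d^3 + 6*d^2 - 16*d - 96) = (d - 8)/(d^2 + 2*d - 24)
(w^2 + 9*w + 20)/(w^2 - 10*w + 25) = (w^2 + 9*w + 20)/(w^2 - 10*w + 25)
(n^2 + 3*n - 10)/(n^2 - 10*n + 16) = (n + 5)/(n - 8)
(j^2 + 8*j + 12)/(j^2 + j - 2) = (j + 6)/(j - 1)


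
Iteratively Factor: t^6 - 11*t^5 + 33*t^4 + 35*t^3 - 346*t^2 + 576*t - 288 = (t - 2)*(t^5 - 9*t^4 + 15*t^3 + 65*t^2 - 216*t + 144) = (t - 2)*(t + 3)*(t^4 - 12*t^3 + 51*t^2 - 88*t + 48) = (t - 2)*(t - 1)*(t + 3)*(t^3 - 11*t^2 + 40*t - 48) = (t - 4)*(t - 2)*(t - 1)*(t + 3)*(t^2 - 7*t + 12) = (t - 4)^2*(t - 2)*(t - 1)*(t + 3)*(t - 3)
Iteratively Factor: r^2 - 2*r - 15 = (r + 3)*(r - 5)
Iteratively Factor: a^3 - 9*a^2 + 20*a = (a - 5)*(a^2 - 4*a) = a*(a - 5)*(a - 4)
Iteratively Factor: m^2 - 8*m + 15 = (m - 3)*(m - 5)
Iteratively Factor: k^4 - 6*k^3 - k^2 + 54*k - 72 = (k - 4)*(k^3 - 2*k^2 - 9*k + 18) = (k - 4)*(k - 2)*(k^2 - 9) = (k - 4)*(k - 3)*(k - 2)*(k + 3)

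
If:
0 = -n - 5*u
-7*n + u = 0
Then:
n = 0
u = 0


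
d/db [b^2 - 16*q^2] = 2*b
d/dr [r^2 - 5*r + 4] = 2*r - 5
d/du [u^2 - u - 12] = 2*u - 1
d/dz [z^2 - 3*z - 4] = 2*z - 3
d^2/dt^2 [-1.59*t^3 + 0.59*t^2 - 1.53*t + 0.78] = 1.18 - 9.54*t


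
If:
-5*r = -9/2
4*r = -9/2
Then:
No Solution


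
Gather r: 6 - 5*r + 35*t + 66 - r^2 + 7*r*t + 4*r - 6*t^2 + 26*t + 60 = -r^2 + r*(7*t - 1) - 6*t^2 + 61*t + 132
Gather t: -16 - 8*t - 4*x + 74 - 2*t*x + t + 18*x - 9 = t*(-2*x - 7) + 14*x + 49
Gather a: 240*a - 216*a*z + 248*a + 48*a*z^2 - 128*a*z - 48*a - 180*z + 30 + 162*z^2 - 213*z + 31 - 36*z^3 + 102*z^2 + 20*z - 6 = a*(48*z^2 - 344*z + 440) - 36*z^3 + 264*z^2 - 373*z + 55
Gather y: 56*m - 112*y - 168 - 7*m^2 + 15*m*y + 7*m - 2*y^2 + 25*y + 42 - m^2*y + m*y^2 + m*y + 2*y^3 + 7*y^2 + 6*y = -7*m^2 + 63*m + 2*y^3 + y^2*(m + 5) + y*(-m^2 + 16*m - 81) - 126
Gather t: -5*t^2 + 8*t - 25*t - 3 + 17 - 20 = -5*t^2 - 17*t - 6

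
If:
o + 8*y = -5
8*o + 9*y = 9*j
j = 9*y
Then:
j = -45/17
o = -45/17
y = -5/17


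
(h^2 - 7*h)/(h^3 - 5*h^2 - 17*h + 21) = h/(h^2 + 2*h - 3)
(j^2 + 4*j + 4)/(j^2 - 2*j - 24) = (j^2 + 4*j + 4)/(j^2 - 2*j - 24)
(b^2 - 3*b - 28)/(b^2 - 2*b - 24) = (b - 7)/(b - 6)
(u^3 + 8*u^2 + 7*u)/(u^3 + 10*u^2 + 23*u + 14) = u/(u + 2)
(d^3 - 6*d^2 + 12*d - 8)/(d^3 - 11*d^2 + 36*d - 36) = (d^2 - 4*d + 4)/(d^2 - 9*d + 18)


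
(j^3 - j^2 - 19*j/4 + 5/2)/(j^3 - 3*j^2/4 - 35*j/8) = 2*(2*j^2 + 3*j - 2)/(j*(4*j + 7))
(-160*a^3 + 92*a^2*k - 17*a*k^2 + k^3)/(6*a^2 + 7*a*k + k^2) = (-160*a^3 + 92*a^2*k - 17*a*k^2 + k^3)/(6*a^2 + 7*a*k + k^2)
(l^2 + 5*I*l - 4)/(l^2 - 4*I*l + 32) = (l + I)/(l - 8*I)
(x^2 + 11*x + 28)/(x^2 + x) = (x^2 + 11*x + 28)/(x*(x + 1))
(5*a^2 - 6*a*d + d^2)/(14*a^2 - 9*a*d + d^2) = (5*a^2 - 6*a*d + d^2)/(14*a^2 - 9*a*d + d^2)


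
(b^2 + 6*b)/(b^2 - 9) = b*(b + 6)/(b^2 - 9)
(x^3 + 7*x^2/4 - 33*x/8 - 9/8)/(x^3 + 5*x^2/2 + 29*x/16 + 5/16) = 2*(2*x^2 + 3*x - 9)/(4*x^2 + 9*x + 5)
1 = 1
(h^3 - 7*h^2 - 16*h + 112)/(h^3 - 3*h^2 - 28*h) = (h - 4)/h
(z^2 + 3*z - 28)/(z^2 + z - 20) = (z + 7)/(z + 5)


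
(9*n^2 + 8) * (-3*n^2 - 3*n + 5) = -27*n^4 - 27*n^3 + 21*n^2 - 24*n + 40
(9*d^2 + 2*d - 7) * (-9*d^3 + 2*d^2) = -81*d^5 + 67*d^3 - 14*d^2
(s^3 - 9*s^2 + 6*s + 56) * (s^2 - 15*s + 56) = s^5 - 24*s^4 + 197*s^3 - 538*s^2 - 504*s + 3136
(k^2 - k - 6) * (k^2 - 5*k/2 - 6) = k^4 - 7*k^3/2 - 19*k^2/2 + 21*k + 36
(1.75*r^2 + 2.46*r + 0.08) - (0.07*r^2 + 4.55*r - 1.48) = 1.68*r^2 - 2.09*r + 1.56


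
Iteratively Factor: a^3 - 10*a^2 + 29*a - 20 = (a - 5)*(a^2 - 5*a + 4) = (a - 5)*(a - 1)*(a - 4)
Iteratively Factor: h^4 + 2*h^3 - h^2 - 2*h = (h + 2)*(h^3 - h) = h*(h + 2)*(h^2 - 1) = h*(h - 1)*(h + 2)*(h + 1)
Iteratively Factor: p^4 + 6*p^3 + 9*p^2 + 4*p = (p)*(p^3 + 6*p^2 + 9*p + 4) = p*(p + 1)*(p^2 + 5*p + 4) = p*(p + 1)*(p + 4)*(p + 1)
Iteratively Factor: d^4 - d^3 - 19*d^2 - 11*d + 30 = (d - 5)*(d^3 + 4*d^2 + d - 6) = (d - 5)*(d + 2)*(d^2 + 2*d - 3) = (d - 5)*(d - 1)*(d + 2)*(d + 3)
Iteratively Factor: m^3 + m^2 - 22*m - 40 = (m + 2)*(m^2 - m - 20) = (m - 5)*(m + 2)*(m + 4)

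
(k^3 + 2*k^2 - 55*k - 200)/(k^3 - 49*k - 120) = (k + 5)/(k + 3)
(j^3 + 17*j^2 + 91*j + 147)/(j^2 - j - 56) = (j^2 + 10*j + 21)/(j - 8)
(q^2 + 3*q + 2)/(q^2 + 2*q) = (q + 1)/q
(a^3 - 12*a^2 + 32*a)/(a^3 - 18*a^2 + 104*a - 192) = a/(a - 6)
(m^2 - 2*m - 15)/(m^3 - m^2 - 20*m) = (m + 3)/(m*(m + 4))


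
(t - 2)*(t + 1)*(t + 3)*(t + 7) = t^4 + 9*t^3 + 9*t^2 - 41*t - 42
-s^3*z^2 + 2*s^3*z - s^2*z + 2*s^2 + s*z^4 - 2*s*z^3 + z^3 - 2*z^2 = (-s + z)*(s + z)*(z - 2)*(s*z + 1)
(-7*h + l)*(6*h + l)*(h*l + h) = -42*h^3*l - 42*h^3 - h^2*l^2 - h^2*l + h*l^3 + h*l^2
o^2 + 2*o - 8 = (o - 2)*(o + 4)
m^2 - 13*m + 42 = (m - 7)*(m - 6)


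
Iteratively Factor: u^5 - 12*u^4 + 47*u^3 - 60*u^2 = (u - 5)*(u^4 - 7*u^3 + 12*u^2) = (u - 5)*(u - 4)*(u^3 - 3*u^2) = (u - 5)*(u - 4)*(u - 3)*(u^2) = u*(u - 5)*(u - 4)*(u - 3)*(u)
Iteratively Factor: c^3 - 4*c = (c)*(c^2 - 4) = c*(c + 2)*(c - 2)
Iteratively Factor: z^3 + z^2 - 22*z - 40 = (z - 5)*(z^2 + 6*z + 8) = (z - 5)*(z + 2)*(z + 4)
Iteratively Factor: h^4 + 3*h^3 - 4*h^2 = (h - 1)*(h^3 + 4*h^2) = h*(h - 1)*(h^2 + 4*h) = h*(h - 1)*(h + 4)*(h)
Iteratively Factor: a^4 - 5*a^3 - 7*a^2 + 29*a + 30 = (a + 1)*(a^3 - 6*a^2 - a + 30) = (a - 3)*(a + 1)*(a^2 - 3*a - 10) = (a - 3)*(a + 1)*(a + 2)*(a - 5)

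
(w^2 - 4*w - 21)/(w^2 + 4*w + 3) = (w - 7)/(w + 1)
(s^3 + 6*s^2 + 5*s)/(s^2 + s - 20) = s*(s + 1)/(s - 4)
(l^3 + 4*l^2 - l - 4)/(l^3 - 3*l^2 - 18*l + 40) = (l^2 - 1)/(l^2 - 7*l + 10)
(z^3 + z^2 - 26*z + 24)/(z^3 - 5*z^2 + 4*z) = (z + 6)/z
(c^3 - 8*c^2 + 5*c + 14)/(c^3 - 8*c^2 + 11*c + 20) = (c^2 - 9*c + 14)/(c^2 - 9*c + 20)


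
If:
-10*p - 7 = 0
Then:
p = -7/10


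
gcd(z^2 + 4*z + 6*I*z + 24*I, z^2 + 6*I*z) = z + 6*I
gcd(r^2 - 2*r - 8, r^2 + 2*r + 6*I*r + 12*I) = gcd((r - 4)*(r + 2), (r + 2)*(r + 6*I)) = r + 2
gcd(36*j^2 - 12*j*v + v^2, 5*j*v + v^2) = 1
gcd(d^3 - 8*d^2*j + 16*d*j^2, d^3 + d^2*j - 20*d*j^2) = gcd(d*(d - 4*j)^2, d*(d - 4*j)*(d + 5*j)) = d^2 - 4*d*j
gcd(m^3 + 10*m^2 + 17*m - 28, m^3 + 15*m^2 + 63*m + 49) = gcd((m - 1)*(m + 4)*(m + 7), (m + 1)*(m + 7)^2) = m + 7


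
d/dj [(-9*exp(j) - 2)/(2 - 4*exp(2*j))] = (-18*exp(2*j) - 8*exp(j) - 9)*exp(j)/(2*(4*exp(4*j) - 4*exp(2*j) + 1))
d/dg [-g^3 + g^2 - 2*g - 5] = -3*g^2 + 2*g - 2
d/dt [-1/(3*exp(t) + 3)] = 1/(12*cosh(t/2)^2)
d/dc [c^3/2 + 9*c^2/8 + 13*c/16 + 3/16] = 3*c^2/2 + 9*c/4 + 13/16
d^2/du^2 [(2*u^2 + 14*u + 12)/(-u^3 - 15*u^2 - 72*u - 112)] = 4*(-u^4 - 13*u^3 - 15*u^2 + 401*u + 1430)/(u^7 + 37*u^6 + 579*u^5 + 4967*u^4 + 25232*u^3 + 75936*u^2 + 125440*u + 87808)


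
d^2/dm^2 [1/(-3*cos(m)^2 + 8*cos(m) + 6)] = 2*(-18*sin(m)^4 + 77*sin(m)^2 - 21*cos(m) + 9*cos(3*m) + 23)/(3*sin(m)^2 + 8*cos(m) + 3)^3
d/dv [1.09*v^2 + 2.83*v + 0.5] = 2.18*v + 2.83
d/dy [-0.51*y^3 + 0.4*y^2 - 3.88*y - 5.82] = -1.53*y^2 + 0.8*y - 3.88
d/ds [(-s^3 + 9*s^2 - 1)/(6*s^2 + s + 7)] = (3*s*(6 - s)*(6*s^2 + s + 7) + (12*s + 1)*(s^3 - 9*s^2 + 1))/(6*s^2 + s + 7)^2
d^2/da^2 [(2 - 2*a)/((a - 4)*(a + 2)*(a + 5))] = 12*(-a^5 - a^4 - a^3 - 89*a^2 - 134*a + 388)/(a^9 + 9*a^8 - 27*a^7 - 417*a^6 - 234*a^5 + 6156*a^4 + 11928*a^3 - 24480*a^2 - 86400*a - 64000)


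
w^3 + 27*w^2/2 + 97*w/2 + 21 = (w + 1/2)*(w + 6)*(w + 7)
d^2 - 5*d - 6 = (d - 6)*(d + 1)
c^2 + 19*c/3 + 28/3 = (c + 7/3)*(c + 4)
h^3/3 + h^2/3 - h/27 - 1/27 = (h/3 + 1/3)*(h - 1/3)*(h + 1/3)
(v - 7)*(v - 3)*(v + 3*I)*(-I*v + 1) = -I*v^4 + 4*v^3 + 10*I*v^3 - 40*v^2 - 18*I*v^2 + 84*v - 30*I*v + 63*I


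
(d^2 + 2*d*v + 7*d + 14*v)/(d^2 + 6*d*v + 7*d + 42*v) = (d + 2*v)/(d + 6*v)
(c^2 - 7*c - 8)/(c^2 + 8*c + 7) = (c - 8)/(c + 7)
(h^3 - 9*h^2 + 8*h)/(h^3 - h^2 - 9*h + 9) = h*(h - 8)/(h^2 - 9)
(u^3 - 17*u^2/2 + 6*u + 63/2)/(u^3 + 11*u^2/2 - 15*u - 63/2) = (u - 7)/(u + 7)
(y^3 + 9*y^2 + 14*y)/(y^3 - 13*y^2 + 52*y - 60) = y*(y^2 + 9*y + 14)/(y^3 - 13*y^2 + 52*y - 60)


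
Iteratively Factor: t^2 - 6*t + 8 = (t - 2)*(t - 4)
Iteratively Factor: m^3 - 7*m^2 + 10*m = (m - 2)*(m^2 - 5*m) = (m - 5)*(m - 2)*(m)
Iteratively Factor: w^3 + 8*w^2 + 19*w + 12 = (w + 4)*(w^2 + 4*w + 3) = (w + 3)*(w + 4)*(w + 1)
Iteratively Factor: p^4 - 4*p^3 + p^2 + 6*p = (p + 1)*(p^3 - 5*p^2 + 6*p) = (p - 3)*(p + 1)*(p^2 - 2*p) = p*(p - 3)*(p + 1)*(p - 2)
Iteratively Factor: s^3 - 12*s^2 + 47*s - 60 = (s - 3)*(s^2 - 9*s + 20) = (s - 4)*(s - 3)*(s - 5)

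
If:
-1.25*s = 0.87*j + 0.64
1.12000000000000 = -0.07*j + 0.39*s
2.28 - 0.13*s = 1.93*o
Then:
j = -3.87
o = 1.03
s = 2.18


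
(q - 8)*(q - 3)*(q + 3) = q^3 - 8*q^2 - 9*q + 72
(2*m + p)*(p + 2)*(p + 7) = 2*m*p^2 + 18*m*p + 28*m + p^3 + 9*p^2 + 14*p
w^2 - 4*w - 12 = (w - 6)*(w + 2)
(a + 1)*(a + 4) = a^2 + 5*a + 4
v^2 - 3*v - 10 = (v - 5)*(v + 2)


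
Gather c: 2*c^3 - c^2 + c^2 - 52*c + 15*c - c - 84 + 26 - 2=2*c^3 - 38*c - 60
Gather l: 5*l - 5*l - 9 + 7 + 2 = 0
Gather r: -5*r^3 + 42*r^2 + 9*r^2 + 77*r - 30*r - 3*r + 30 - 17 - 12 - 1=-5*r^3 + 51*r^2 + 44*r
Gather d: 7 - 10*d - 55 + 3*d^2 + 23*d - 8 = 3*d^2 + 13*d - 56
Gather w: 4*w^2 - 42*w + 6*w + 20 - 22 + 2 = 4*w^2 - 36*w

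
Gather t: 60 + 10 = 70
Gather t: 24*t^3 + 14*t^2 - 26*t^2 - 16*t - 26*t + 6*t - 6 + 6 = 24*t^3 - 12*t^2 - 36*t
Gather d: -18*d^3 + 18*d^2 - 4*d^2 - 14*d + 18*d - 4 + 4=-18*d^3 + 14*d^2 + 4*d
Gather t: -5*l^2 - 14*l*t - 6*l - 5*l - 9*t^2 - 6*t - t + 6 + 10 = -5*l^2 - 11*l - 9*t^2 + t*(-14*l - 7) + 16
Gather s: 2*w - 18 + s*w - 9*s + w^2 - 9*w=s*(w - 9) + w^2 - 7*w - 18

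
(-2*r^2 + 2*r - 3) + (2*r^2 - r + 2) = r - 1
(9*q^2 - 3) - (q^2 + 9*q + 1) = 8*q^2 - 9*q - 4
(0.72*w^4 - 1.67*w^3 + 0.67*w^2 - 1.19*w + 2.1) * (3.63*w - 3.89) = 2.6136*w^5 - 8.8629*w^4 + 8.9284*w^3 - 6.926*w^2 + 12.2521*w - 8.169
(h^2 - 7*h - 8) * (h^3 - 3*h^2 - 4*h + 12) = h^5 - 10*h^4 + 9*h^3 + 64*h^2 - 52*h - 96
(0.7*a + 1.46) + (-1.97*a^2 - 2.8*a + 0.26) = -1.97*a^2 - 2.1*a + 1.72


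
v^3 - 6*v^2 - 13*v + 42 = (v - 7)*(v - 2)*(v + 3)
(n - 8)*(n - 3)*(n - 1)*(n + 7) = n^4 - 5*n^3 - 49*n^2 + 221*n - 168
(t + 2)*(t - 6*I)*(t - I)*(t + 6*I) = t^4 + 2*t^3 - I*t^3 + 36*t^2 - 2*I*t^2 + 72*t - 36*I*t - 72*I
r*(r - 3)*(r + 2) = r^3 - r^2 - 6*r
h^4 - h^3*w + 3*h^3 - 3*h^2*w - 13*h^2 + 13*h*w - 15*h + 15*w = (h - 3)*(h + 1)*(h + 5)*(h - w)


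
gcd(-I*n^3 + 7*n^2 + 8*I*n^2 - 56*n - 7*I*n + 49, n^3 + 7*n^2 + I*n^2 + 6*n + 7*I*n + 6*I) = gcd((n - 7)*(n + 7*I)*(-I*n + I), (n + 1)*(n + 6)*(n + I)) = 1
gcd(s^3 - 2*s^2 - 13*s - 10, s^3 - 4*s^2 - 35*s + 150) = s - 5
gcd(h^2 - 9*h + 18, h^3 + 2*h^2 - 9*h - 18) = h - 3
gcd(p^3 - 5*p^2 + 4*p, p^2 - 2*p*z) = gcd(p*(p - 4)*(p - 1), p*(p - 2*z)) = p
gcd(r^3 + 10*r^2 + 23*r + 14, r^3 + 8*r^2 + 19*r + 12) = r + 1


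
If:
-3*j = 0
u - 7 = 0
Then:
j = 0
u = 7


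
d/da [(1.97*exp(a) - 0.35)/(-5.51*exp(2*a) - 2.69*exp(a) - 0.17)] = (10.8547*exp(2*a) - 3.857*exp(a) - 1.2764)*exp(a)/(30.3601*exp(4*a) + 29.6438*exp(3*a) + 9.1095*exp(2*a) + 0.9146*exp(a) + 0.0289)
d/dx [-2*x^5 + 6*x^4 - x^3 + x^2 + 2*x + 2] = -10*x^4 + 24*x^3 - 3*x^2 + 2*x + 2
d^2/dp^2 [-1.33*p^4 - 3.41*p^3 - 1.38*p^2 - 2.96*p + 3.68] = -15.96*p^2 - 20.46*p - 2.76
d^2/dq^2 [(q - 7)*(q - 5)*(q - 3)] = 6*q - 30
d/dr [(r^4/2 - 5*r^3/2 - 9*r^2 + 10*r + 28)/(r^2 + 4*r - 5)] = (2*r^5 + 7*r^4 - 60*r^3 - 17*r^2 + 68*r - 324)/(2*(r^4 + 8*r^3 + 6*r^2 - 40*r + 25))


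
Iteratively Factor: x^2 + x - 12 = (x + 4)*(x - 3)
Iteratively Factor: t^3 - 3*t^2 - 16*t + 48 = (t + 4)*(t^2 - 7*t + 12) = (t - 4)*(t + 4)*(t - 3)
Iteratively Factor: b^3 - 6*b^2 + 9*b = (b - 3)*(b^2 - 3*b) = (b - 3)^2*(b)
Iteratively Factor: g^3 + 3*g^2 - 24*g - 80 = (g + 4)*(g^2 - g - 20) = (g - 5)*(g + 4)*(g + 4)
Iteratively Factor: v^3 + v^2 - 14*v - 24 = (v + 3)*(v^2 - 2*v - 8) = (v - 4)*(v + 3)*(v + 2)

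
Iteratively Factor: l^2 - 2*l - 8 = (l - 4)*(l + 2)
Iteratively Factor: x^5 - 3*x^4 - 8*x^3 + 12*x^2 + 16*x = (x - 4)*(x^4 + x^3 - 4*x^2 - 4*x) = (x - 4)*(x - 2)*(x^3 + 3*x^2 + 2*x) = (x - 4)*(x - 2)*(x + 2)*(x^2 + x) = (x - 4)*(x - 2)*(x + 1)*(x + 2)*(x)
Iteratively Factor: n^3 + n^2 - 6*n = (n)*(n^2 + n - 6) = n*(n + 3)*(n - 2)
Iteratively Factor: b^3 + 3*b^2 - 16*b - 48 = (b - 4)*(b^2 + 7*b + 12) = (b - 4)*(b + 3)*(b + 4)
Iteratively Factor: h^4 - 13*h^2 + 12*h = (h + 4)*(h^3 - 4*h^2 + 3*h) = (h - 1)*(h + 4)*(h^2 - 3*h) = h*(h - 1)*(h + 4)*(h - 3)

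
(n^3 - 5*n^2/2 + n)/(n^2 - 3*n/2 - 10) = n*(-2*n^2 + 5*n - 2)/(-2*n^2 + 3*n + 20)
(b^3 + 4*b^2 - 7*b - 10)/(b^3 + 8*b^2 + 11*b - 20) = (b^2 - b - 2)/(b^2 + 3*b - 4)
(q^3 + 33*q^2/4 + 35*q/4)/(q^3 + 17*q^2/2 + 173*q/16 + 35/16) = 4*q/(4*q + 1)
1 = 1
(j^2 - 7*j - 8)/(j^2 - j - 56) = (j + 1)/(j + 7)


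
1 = 1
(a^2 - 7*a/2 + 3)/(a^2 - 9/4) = 2*(a - 2)/(2*a + 3)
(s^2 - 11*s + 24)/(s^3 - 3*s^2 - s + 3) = (s - 8)/(s^2 - 1)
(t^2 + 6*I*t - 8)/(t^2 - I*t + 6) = (t + 4*I)/(t - 3*I)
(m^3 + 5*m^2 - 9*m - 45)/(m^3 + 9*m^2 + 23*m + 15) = (m - 3)/(m + 1)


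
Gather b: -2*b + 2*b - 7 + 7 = 0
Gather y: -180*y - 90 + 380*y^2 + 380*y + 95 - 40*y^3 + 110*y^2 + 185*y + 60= -40*y^3 + 490*y^2 + 385*y + 65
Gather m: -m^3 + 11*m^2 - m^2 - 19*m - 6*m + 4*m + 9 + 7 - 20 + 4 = -m^3 + 10*m^2 - 21*m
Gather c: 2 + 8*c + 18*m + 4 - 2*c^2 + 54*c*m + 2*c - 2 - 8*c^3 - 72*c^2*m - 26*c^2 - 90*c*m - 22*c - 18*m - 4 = -8*c^3 + c^2*(-72*m - 28) + c*(-36*m - 12)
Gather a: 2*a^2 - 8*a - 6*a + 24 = 2*a^2 - 14*a + 24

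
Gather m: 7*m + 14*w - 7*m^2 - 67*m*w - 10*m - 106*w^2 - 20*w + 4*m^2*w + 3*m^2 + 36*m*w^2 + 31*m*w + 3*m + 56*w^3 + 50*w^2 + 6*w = m^2*(4*w - 4) + m*(36*w^2 - 36*w) + 56*w^3 - 56*w^2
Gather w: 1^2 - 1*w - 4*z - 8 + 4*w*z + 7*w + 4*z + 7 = w*(4*z + 6)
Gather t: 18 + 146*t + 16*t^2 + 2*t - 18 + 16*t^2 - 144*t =32*t^2 + 4*t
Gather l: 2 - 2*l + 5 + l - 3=4 - l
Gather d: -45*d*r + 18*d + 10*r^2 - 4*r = d*(18 - 45*r) + 10*r^2 - 4*r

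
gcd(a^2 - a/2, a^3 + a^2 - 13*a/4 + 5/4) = a - 1/2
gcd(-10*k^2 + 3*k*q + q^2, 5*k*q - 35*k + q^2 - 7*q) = 5*k + q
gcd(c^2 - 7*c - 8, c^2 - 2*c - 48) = c - 8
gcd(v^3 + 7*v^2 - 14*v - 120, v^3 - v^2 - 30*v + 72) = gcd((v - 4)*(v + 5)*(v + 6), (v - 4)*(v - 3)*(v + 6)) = v^2 + 2*v - 24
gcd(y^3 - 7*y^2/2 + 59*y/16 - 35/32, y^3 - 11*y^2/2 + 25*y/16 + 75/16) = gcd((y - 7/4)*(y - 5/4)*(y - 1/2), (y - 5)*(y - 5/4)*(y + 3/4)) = y - 5/4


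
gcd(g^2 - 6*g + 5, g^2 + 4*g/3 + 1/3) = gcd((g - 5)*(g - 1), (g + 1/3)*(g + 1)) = 1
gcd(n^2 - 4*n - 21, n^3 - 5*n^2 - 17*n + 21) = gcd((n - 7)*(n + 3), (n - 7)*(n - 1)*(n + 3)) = n^2 - 4*n - 21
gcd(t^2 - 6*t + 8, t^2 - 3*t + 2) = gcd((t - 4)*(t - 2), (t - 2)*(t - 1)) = t - 2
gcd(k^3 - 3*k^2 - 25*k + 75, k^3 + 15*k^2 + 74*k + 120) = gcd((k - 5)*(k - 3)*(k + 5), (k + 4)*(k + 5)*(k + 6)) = k + 5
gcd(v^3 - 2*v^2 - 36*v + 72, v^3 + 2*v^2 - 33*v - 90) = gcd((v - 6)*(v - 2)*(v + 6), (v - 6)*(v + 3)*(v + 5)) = v - 6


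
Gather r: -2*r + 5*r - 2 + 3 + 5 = 3*r + 6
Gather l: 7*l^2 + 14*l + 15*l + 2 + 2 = 7*l^2 + 29*l + 4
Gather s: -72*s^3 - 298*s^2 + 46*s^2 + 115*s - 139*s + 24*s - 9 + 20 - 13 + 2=-72*s^3 - 252*s^2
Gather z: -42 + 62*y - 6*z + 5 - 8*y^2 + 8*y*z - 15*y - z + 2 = -8*y^2 + 47*y + z*(8*y - 7) - 35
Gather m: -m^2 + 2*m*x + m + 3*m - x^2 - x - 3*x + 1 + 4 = -m^2 + m*(2*x + 4) - x^2 - 4*x + 5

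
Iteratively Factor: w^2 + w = (w + 1)*(w)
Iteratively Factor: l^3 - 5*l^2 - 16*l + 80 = (l - 4)*(l^2 - l - 20) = (l - 5)*(l - 4)*(l + 4)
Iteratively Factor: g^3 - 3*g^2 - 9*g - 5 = (g - 5)*(g^2 + 2*g + 1) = (g - 5)*(g + 1)*(g + 1)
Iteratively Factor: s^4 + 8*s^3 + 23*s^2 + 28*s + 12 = (s + 3)*(s^3 + 5*s^2 + 8*s + 4) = (s + 1)*(s + 3)*(s^2 + 4*s + 4) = (s + 1)*(s + 2)*(s + 3)*(s + 2)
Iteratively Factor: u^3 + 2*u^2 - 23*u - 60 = (u + 3)*(u^2 - u - 20) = (u + 3)*(u + 4)*(u - 5)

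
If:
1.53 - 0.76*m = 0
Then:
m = 2.01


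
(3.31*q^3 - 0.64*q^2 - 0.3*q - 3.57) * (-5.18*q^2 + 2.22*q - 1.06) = -17.1458*q^5 + 10.6634*q^4 - 3.3754*q^3 + 18.505*q^2 - 7.6074*q + 3.7842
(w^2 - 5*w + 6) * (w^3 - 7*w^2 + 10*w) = w^5 - 12*w^4 + 51*w^3 - 92*w^2 + 60*w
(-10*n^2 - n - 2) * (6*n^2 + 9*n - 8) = -60*n^4 - 96*n^3 + 59*n^2 - 10*n + 16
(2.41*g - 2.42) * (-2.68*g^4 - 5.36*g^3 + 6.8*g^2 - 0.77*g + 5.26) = -6.4588*g^5 - 6.432*g^4 + 29.3592*g^3 - 18.3117*g^2 + 14.54*g - 12.7292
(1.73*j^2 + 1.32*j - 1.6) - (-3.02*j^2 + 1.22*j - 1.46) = 4.75*j^2 + 0.1*j - 0.14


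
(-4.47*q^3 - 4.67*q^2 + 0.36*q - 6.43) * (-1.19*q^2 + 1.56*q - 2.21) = 5.3193*q^5 - 1.4159*q^4 + 2.1651*q^3 + 18.534*q^2 - 10.8264*q + 14.2103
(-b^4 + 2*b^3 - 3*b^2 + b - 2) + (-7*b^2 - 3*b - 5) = -b^4 + 2*b^3 - 10*b^2 - 2*b - 7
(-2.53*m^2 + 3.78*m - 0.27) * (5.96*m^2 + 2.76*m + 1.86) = -15.0788*m^4 + 15.546*m^3 + 4.1178*m^2 + 6.2856*m - 0.5022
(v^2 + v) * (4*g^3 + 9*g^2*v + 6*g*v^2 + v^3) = 4*g^3*v^2 + 4*g^3*v + 9*g^2*v^3 + 9*g^2*v^2 + 6*g*v^4 + 6*g*v^3 + v^5 + v^4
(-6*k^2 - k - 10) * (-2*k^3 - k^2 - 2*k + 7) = 12*k^5 + 8*k^4 + 33*k^3 - 30*k^2 + 13*k - 70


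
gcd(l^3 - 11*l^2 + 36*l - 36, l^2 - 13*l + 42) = l - 6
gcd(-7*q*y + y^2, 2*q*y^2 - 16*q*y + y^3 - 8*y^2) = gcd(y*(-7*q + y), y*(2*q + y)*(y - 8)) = y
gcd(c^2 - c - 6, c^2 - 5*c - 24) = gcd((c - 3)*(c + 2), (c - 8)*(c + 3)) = 1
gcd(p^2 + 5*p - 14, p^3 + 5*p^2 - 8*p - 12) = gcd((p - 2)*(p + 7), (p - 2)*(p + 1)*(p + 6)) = p - 2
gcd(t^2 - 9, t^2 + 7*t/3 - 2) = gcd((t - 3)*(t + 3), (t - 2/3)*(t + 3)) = t + 3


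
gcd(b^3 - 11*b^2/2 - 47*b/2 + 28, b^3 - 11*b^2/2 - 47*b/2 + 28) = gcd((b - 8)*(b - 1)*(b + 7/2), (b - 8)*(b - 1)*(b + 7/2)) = b^3 - 11*b^2/2 - 47*b/2 + 28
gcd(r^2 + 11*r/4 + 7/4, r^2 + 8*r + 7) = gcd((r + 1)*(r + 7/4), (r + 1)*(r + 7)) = r + 1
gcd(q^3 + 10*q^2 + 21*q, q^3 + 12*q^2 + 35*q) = q^2 + 7*q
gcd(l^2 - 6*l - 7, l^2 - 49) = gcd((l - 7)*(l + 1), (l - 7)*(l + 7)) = l - 7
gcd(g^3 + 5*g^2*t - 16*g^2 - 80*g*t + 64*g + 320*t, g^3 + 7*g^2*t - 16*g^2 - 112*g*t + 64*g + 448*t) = g^2 - 16*g + 64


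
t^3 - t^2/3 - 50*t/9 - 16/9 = (t - 8/3)*(t + 1/3)*(t + 2)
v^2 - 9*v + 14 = (v - 7)*(v - 2)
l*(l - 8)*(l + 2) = l^3 - 6*l^2 - 16*l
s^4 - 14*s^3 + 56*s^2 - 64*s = s*(s - 8)*(s - 4)*(s - 2)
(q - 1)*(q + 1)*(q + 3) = q^3 + 3*q^2 - q - 3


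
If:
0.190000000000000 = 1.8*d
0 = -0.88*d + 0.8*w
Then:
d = 0.11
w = 0.12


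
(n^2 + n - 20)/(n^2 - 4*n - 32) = (-n^2 - n + 20)/(-n^2 + 4*n + 32)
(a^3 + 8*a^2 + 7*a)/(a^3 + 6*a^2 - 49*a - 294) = a*(a + 1)/(a^2 - a - 42)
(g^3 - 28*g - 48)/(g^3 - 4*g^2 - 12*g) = (g + 4)/g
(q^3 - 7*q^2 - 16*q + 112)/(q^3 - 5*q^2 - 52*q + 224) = (q^2 - 3*q - 28)/(q^2 - q - 56)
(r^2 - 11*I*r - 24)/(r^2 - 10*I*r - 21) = (r - 8*I)/(r - 7*I)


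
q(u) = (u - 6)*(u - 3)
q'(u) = 2*u - 9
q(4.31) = -2.21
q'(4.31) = -0.38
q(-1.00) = 28.00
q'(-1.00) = -11.00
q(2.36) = 2.33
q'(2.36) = -4.28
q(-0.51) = 22.85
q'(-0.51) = -10.02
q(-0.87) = 26.59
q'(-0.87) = -10.74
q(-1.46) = 33.27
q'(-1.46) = -11.92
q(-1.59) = 34.84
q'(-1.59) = -12.18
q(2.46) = 1.91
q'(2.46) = -4.08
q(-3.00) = 54.00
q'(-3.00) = -15.00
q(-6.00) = 108.00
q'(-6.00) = -21.00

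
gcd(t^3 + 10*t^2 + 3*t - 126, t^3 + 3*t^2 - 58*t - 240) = t + 6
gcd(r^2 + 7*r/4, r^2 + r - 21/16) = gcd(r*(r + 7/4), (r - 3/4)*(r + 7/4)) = r + 7/4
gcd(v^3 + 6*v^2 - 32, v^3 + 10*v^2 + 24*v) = v + 4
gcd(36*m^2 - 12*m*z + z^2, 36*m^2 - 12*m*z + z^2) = 36*m^2 - 12*m*z + z^2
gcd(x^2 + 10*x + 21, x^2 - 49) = x + 7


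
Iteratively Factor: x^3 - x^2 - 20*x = (x - 5)*(x^2 + 4*x) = (x - 5)*(x + 4)*(x)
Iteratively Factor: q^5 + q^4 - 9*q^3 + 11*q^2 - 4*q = (q - 1)*(q^4 + 2*q^3 - 7*q^2 + 4*q) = (q - 1)*(q + 4)*(q^3 - 2*q^2 + q) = (q - 1)^2*(q + 4)*(q^2 - q) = q*(q - 1)^2*(q + 4)*(q - 1)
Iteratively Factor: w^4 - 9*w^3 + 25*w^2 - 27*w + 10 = (w - 2)*(w^3 - 7*w^2 + 11*w - 5) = (w - 2)*(w - 1)*(w^2 - 6*w + 5) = (w - 5)*(w - 2)*(w - 1)*(w - 1)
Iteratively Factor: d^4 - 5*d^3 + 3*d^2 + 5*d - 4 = (d + 1)*(d^3 - 6*d^2 + 9*d - 4) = (d - 1)*(d + 1)*(d^2 - 5*d + 4) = (d - 4)*(d - 1)*(d + 1)*(d - 1)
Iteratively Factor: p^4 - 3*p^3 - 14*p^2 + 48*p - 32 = (p - 1)*(p^3 - 2*p^2 - 16*p + 32) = (p - 2)*(p - 1)*(p^2 - 16) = (p - 2)*(p - 1)*(p + 4)*(p - 4)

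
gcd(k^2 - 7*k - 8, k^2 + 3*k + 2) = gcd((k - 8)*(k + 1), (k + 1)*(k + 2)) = k + 1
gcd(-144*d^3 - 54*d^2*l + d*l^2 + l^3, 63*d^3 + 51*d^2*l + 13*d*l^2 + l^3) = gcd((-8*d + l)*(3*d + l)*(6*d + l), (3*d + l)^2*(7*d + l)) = 3*d + l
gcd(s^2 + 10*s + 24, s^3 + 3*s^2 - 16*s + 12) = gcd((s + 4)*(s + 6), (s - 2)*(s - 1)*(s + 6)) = s + 6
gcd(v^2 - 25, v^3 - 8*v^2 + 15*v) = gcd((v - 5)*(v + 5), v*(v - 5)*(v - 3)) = v - 5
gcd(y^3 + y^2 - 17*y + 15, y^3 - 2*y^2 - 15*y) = 1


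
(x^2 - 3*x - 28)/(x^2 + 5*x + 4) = (x - 7)/(x + 1)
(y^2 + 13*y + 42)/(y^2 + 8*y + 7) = (y + 6)/(y + 1)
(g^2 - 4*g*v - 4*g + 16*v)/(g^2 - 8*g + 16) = (g - 4*v)/(g - 4)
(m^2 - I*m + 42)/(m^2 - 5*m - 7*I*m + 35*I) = (m + 6*I)/(m - 5)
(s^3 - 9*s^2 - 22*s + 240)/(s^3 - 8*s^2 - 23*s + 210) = (s - 8)/(s - 7)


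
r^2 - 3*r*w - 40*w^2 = (r - 8*w)*(r + 5*w)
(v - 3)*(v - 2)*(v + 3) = v^3 - 2*v^2 - 9*v + 18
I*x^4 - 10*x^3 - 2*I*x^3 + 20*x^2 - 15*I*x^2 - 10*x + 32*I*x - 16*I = (x - 1)*(x + 2*I)*(x + 8*I)*(I*x - I)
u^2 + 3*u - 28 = (u - 4)*(u + 7)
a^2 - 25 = (a - 5)*(a + 5)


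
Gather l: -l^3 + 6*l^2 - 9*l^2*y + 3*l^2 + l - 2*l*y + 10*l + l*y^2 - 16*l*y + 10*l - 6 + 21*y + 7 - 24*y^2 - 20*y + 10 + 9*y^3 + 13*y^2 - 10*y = -l^3 + l^2*(9 - 9*y) + l*(y^2 - 18*y + 21) + 9*y^3 - 11*y^2 - 9*y + 11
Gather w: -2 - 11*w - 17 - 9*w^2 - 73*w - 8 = -9*w^2 - 84*w - 27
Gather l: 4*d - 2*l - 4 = 4*d - 2*l - 4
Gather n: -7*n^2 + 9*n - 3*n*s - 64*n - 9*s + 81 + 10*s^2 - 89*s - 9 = -7*n^2 + n*(-3*s - 55) + 10*s^2 - 98*s + 72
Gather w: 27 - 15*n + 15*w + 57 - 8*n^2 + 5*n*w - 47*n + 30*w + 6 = -8*n^2 - 62*n + w*(5*n + 45) + 90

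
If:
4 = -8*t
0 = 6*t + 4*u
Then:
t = -1/2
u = 3/4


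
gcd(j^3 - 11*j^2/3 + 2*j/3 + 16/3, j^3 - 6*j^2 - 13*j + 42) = j - 2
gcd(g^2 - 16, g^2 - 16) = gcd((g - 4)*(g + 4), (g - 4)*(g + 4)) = g^2 - 16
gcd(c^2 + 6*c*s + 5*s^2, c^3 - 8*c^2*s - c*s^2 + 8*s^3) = c + s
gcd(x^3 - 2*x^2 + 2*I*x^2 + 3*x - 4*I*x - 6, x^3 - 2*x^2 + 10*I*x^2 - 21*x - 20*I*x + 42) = x^2 + x*(-2 + 3*I) - 6*I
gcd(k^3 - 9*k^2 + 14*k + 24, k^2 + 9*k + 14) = 1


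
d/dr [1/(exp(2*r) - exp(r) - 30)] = (1 - 2*exp(r))*exp(r)/(-exp(2*r) + exp(r) + 30)^2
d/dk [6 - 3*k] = -3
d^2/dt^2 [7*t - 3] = 0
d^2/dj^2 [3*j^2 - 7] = 6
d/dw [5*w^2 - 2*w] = 10*w - 2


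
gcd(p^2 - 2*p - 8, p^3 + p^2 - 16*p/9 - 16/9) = 1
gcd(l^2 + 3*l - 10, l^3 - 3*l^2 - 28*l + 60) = l^2 + 3*l - 10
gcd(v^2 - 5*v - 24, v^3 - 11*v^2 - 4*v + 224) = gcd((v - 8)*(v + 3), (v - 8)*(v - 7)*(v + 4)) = v - 8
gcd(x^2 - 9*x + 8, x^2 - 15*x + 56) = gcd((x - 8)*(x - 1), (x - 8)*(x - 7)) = x - 8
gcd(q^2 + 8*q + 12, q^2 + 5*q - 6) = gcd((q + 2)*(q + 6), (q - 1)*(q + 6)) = q + 6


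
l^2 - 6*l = l*(l - 6)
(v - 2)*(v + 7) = v^2 + 5*v - 14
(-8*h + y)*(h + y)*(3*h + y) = -24*h^3 - 29*h^2*y - 4*h*y^2 + y^3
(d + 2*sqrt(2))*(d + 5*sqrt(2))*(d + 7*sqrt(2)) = d^3 + 14*sqrt(2)*d^2 + 118*d + 140*sqrt(2)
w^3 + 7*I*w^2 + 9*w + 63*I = (w - 3*I)*(w + 3*I)*(w + 7*I)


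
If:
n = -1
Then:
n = -1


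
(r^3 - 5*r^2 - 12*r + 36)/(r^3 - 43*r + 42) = (r^2 + r - 6)/(r^2 + 6*r - 7)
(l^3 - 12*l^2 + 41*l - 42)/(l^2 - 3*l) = l - 9 + 14/l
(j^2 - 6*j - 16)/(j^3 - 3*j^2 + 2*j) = (j^2 - 6*j - 16)/(j*(j^2 - 3*j + 2))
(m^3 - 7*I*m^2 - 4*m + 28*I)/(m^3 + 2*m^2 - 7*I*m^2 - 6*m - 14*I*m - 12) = (m^2 - m*(2 + 7*I) + 14*I)/(m^2 - 7*I*m - 6)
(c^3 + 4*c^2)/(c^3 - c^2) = (c + 4)/(c - 1)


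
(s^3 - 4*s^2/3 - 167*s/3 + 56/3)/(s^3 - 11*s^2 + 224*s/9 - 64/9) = 3*(s + 7)/(3*s - 8)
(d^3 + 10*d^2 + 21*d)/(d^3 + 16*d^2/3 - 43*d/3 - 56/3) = 3*d*(d + 3)/(3*d^2 - 5*d - 8)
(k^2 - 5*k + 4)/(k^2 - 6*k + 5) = (k - 4)/(k - 5)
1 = 1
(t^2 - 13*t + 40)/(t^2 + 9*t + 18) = (t^2 - 13*t + 40)/(t^2 + 9*t + 18)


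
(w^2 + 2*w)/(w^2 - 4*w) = (w + 2)/(w - 4)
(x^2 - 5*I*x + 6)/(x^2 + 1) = (x - 6*I)/(x - I)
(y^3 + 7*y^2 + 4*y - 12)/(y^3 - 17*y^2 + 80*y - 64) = (y^2 + 8*y + 12)/(y^2 - 16*y + 64)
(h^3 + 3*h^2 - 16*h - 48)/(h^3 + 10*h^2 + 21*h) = (h^2 - 16)/(h*(h + 7))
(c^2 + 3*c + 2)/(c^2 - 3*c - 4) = (c + 2)/(c - 4)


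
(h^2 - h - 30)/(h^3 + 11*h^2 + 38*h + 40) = (h - 6)/(h^2 + 6*h + 8)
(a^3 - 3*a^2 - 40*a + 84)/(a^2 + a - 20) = (a^3 - 3*a^2 - 40*a + 84)/(a^2 + a - 20)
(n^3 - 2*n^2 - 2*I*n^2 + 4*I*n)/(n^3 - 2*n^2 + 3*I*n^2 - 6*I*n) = (n - 2*I)/(n + 3*I)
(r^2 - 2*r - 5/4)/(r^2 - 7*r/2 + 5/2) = (r + 1/2)/(r - 1)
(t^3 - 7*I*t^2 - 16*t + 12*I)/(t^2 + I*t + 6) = (t^2 - 5*I*t - 6)/(t + 3*I)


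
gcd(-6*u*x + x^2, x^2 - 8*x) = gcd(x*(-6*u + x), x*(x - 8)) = x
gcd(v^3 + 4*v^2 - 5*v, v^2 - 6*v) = v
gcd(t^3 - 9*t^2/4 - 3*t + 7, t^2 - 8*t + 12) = t - 2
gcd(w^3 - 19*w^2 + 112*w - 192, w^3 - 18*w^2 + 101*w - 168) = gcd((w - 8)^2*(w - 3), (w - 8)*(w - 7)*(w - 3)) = w^2 - 11*w + 24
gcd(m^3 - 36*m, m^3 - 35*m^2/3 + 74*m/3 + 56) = m - 6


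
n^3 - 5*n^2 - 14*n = n*(n - 7)*(n + 2)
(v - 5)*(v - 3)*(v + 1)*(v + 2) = v^4 - 5*v^3 - 7*v^2 + 29*v + 30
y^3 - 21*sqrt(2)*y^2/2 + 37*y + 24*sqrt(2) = (y - 8*sqrt(2))*(y - 3*sqrt(2))*(y + sqrt(2)/2)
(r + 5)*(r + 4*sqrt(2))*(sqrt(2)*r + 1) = sqrt(2)*r^3 + 5*sqrt(2)*r^2 + 9*r^2 + 4*sqrt(2)*r + 45*r + 20*sqrt(2)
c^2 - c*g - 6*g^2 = (c - 3*g)*(c + 2*g)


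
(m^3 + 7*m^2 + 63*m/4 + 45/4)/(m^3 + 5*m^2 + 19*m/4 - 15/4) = (2*m + 3)/(2*m - 1)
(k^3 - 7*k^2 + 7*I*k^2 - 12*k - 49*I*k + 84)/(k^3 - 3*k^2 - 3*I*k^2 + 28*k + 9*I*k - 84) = (k^2 + k*(-7 + 3*I) - 21*I)/(k^2 - k*(3 + 7*I) + 21*I)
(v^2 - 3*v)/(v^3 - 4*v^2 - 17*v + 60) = v/(v^2 - v - 20)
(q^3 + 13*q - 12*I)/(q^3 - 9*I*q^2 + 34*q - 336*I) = (q^3 + 13*q - 12*I)/(q^3 - 9*I*q^2 + 34*q - 336*I)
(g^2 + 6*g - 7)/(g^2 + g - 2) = (g + 7)/(g + 2)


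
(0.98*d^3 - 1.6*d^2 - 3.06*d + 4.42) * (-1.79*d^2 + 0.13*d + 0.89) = -1.7542*d^5 + 2.9914*d^4 + 6.1416*d^3 - 9.7336*d^2 - 2.1488*d + 3.9338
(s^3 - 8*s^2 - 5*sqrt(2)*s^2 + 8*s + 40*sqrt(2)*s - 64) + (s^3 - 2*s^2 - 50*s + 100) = 2*s^3 - 10*s^2 - 5*sqrt(2)*s^2 - 42*s + 40*sqrt(2)*s + 36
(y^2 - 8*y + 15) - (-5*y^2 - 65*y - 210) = 6*y^2 + 57*y + 225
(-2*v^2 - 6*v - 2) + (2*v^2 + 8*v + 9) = 2*v + 7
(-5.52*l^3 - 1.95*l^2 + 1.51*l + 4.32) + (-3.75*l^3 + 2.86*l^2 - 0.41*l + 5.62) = -9.27*l^3 + 0.91*l^2 + 1.1*l + 9.94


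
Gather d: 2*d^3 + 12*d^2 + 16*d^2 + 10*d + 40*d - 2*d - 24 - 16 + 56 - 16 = 2*d^3 + 28*d^2 + 48*d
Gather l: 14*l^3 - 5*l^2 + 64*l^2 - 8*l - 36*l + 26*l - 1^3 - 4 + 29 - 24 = 14*l^3 + 59*l^2 - 18*l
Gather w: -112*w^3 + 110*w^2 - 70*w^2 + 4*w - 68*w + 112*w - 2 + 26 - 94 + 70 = -112*w^3 + 40*w^2 + 48*w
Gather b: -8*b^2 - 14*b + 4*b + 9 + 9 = -8*b^2 - 10*b + 18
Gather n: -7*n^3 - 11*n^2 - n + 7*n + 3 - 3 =-7*n^3 - 11*n^2 + 6*n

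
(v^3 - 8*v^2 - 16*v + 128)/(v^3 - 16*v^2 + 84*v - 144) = (v^2 - 4*v - 32)/(v^2 - 12*v + 36)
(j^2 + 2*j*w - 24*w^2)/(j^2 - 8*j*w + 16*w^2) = (-j - 6*w)/(-j + 4*w)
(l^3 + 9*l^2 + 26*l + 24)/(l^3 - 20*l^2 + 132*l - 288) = (l^3 + 9*l^2 + 26*l + 24)/(l^3 - 20*l^2 + 132*l - 288)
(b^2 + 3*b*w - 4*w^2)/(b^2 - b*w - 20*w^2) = (-b + w)/(-b + 5*w)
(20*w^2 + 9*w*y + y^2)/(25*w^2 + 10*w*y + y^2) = (4*w + y)/(5*w + y)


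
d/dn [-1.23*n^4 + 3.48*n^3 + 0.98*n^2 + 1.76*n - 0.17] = -4.92*n^3 + 10.44*n^2 + 1.96*n + 1.76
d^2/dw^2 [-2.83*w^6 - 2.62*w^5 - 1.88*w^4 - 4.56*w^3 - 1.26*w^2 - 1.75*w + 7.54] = -84.9*w^4 - 52.4*w^3 - 22.56*w^2 - 27.36*w - 2.52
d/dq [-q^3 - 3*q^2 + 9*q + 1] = -3*q^2 - 6*q + 9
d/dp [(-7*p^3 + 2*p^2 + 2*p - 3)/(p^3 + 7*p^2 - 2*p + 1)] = (-51*p^4 + 24*p^3 - 30*p^2 + 46*p - 4)/(p^6 + 14*p^5 + 45*p^4 - 26*p^3 + 18*p^2 - 4*p + 1)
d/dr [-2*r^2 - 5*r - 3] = -4*r - 5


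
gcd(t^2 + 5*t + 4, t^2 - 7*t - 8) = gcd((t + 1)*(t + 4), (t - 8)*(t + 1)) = t + 1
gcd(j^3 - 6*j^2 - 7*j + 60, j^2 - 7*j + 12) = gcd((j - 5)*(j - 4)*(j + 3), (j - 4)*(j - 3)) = j - 4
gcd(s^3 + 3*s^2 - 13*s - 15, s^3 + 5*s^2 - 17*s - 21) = s^2 - 2*s - 3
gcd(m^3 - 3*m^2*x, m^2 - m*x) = m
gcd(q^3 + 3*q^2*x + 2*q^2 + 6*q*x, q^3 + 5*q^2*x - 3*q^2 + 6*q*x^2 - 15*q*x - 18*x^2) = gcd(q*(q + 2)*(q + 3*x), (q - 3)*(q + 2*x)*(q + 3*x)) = q + 3*x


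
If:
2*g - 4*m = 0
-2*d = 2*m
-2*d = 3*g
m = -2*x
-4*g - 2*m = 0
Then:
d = 0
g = 0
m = 0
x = 0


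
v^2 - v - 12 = (v - 4)*(v + 3)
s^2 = s^2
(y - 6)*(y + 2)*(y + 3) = y^3 - y^2 - 24*y - 36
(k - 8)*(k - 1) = k^2 - 9*k + 8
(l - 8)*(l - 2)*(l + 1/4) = l^3 - 39*l^2/4 + 27*l/2 + 4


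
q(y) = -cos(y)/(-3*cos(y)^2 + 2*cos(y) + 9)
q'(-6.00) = 0.05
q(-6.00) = -0.12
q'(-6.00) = 0.05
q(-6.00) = -0.12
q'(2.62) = 0.22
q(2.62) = 0.17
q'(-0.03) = -0.01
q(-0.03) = -0.12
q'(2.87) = 0.17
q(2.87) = 0.22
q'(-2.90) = -0.16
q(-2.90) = 0.23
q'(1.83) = 0.13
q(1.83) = 0.03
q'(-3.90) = 0.20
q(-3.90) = 0.12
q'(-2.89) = -0.16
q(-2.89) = 0.23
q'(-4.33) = 0.14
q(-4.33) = 0.05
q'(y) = -(-6*sin(y)*cos(y) + 2*sin(y))*cos(y)/(-3*cos(y)^2 + 2*cos(y) + 9)^2 + sin(y)/(-3*cos(y)^2 + 2*cos(y) + 9)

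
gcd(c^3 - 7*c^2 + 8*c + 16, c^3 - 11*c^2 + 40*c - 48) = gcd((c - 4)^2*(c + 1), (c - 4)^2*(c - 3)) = c^2 - 8*c + 16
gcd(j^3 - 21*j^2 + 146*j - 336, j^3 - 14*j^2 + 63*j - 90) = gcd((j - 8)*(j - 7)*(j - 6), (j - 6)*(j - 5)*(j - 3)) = j - 6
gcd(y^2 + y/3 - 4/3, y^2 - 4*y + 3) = y - 1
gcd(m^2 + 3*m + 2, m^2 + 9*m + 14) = m + 2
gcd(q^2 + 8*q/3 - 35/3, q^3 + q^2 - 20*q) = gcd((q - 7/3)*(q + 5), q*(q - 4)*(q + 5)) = q + 5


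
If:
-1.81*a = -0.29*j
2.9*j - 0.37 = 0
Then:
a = 0.02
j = 0.13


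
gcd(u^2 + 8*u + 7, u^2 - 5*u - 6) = u + 1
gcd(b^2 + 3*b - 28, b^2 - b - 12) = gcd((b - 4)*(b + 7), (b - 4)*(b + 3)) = b - 4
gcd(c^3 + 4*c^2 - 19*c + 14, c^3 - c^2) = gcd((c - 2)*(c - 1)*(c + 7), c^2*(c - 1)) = c - 1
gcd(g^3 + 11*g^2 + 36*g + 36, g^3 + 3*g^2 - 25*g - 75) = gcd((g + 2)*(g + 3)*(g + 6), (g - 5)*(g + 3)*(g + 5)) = g + 3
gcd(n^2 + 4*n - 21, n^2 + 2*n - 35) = n + 7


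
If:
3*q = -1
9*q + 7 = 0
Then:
No Solution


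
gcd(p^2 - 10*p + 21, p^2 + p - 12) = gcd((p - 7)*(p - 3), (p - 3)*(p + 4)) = p - 3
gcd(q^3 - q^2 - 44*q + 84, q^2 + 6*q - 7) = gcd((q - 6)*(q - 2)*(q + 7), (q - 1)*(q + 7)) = q + 7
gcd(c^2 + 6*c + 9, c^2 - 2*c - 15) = c + 3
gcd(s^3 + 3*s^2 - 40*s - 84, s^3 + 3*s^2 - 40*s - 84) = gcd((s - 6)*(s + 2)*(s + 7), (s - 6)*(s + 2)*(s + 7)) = s^3 + 3*s^2 - 40*s - 84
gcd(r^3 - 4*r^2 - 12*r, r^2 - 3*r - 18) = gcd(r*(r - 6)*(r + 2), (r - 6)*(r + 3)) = r - 6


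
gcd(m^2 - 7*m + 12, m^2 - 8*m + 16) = m - 4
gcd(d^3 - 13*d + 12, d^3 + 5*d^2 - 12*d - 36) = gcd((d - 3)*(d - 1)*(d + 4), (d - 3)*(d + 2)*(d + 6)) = d - 3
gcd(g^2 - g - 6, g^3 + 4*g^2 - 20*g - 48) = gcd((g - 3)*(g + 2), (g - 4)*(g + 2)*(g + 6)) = g + 2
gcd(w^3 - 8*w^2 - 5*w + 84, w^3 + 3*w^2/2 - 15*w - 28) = w - 4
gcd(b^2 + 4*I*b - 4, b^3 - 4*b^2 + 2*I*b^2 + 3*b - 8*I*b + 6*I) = b + 2*I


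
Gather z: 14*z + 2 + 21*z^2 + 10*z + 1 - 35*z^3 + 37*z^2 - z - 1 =-35*z^3 + 58*z^2 + 23*z + 2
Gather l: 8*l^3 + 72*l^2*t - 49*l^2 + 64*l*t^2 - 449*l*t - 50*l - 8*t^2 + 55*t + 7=8*l^3 + l^2*(72*t - 49) + l*(64*t^2 - 449*t - 50) - 8*t^2 + 55*t + 7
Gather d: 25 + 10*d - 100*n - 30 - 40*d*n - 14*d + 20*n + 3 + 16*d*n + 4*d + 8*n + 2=-24*d*n - 72*n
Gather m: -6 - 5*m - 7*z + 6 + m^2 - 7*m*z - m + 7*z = m^2 + m*(-7*z - 6)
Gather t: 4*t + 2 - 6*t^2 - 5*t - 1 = -6*t^2 - t + 1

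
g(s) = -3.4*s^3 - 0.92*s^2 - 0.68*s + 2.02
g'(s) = -10.2*s^2 - 1.84*s - 0.68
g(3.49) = -156.09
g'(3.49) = -131.34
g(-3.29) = 115.38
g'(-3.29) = -105.03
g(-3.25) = 111.23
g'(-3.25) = -102.44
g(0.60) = 0.55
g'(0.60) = -5.46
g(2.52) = -59.95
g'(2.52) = -70.09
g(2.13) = -36.46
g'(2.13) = -50.88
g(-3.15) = 101.30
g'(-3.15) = -96.09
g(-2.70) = 64.07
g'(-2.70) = -70.07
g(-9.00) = 2412.22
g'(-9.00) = -810.32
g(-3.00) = 87.58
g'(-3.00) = -86.96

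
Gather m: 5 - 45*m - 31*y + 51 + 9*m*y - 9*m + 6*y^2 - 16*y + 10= m*(9*y - 54) + 6*y^2 - 47*y + 66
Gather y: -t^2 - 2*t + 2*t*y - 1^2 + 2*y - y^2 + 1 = -t^2 - 2*t - y^2 + y*(2*t + 2)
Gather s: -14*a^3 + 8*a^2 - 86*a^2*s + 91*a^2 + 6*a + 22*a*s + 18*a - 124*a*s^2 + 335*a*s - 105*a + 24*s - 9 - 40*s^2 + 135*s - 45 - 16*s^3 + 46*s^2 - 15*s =-14*a^3 + 99*a^2 - 81*a - 16*s^3 + s^2*(6 - 124*a) + s*(-86*a^2 + 357*a + 144) - 54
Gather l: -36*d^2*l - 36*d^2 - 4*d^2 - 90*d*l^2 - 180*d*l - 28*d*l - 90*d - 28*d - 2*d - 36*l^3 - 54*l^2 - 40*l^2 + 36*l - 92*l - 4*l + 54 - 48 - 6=-40*d^2 - 120*d - 36*l^3 + l^2*(-90*d - 94) + l*(-36*d^2 - 208*d - 60)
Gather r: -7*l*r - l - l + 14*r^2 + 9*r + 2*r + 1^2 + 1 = -2*l + 14*r^2 + r*(11 - 7*l) + 2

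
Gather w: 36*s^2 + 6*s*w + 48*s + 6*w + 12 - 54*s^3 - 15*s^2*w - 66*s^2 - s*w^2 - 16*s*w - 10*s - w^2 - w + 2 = -54*s^3 - 30*s^2 + 38*s + w^2*(-s - 1) + w*(-15*s^2 - 10*s + 5) + 14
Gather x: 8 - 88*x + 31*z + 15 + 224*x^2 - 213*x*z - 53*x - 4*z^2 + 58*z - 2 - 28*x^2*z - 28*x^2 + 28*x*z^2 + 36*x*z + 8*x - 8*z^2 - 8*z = x^2*(196 - 28*z) + x*(28*z^2 - 177*z - 133) - 12*z^2 + 81*z + 21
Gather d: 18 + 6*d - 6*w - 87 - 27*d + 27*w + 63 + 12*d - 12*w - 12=-9*d + 9*w - 18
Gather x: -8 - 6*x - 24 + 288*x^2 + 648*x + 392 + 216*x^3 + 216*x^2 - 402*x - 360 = 216*x^3 + 504*x^2 + 240*x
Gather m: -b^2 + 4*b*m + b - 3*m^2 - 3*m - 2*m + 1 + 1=-b^2 + b - 3*m^2 + m*(4*b - 5) + 2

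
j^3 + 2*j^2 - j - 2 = (j - 1)*(j + 1)*(j + 2)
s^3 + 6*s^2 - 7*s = s*(s - 1)*(s + 7)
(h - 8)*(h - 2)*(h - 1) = h^3 - 11*h^2 + 26*h - 16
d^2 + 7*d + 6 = (d + 1)*(d + 6)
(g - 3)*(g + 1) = g^2 - 2*g - 3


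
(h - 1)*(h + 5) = h^2 + 4*h - 5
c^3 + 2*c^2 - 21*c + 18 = (c - 3)*(c - 1)*(c + 6)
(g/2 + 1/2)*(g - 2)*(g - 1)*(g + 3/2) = g^4/2 - g^3/4 - 2*g^2 + g/4 + 3/2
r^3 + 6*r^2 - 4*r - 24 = (r - 2)*(r + 2)*(r + 6)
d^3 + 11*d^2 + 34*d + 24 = (d + 1)*(d + 4)*(d + 6)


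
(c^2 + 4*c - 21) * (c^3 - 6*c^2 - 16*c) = c^5 - 2*c^4 - 61*c^3 + 62*c^2 + 336*c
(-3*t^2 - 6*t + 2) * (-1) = 3*t^2 + 6*t - 2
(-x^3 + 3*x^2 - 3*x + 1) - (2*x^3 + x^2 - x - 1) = -3*x^3 + 2*x^2 - 2*x + 2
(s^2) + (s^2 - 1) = 2*s^2 - 1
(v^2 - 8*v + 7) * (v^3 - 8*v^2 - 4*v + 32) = v^5 - 16*v^4 + 67*v^3 + 8*v^2 - 284*v + 224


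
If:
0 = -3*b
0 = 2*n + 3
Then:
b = 0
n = -3/2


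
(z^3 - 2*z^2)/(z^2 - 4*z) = z*(z - 2)/(z - 4)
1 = 1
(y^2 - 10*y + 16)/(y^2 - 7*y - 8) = (y - 2)/(y + 1)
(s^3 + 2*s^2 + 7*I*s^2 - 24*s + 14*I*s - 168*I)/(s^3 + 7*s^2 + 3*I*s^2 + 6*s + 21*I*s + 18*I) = (s^2 + s*(-4 + 7*I) - 28*I)/(s^2 + s*(1 + 3*I) + 3*I)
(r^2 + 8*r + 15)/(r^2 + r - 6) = (r + 5)/(r - 2)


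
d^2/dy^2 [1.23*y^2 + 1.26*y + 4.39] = 2.46000000000000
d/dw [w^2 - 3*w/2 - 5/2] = 2*w - 3/2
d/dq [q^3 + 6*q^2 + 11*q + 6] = 3*q^2 + 12*q + 11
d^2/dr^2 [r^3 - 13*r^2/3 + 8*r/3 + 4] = 6*r - 26/3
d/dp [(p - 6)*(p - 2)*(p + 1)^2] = 4*p^3 - 18*p^2 - 6*p + 16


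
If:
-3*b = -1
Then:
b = 1/3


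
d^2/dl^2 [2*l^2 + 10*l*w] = 4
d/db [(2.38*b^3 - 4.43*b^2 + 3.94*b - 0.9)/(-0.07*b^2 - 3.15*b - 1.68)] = (-0.1666*b^4 - 14.994*b^3 + 2.2351*b^2 + 14.7588*b - 9.4542)/(0.0049*b^4 + 0.441*b^3 + 10.1577*b^2 + 10.584*b + 2.8224)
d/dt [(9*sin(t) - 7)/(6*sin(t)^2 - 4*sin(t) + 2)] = (-27*sin(t)^2 + 42*sin(t) - 5)*cos(t)/(2*(3*sin(t)^2 - 2*sin(t) + 1)^2)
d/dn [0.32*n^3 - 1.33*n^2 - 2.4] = n*(0.96*n - 2.66)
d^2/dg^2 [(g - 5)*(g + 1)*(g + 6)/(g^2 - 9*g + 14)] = 16*(7*g^3 - 69*g^2 + 327*g - 659)/(g^6 - 27*g^5 + 285*g^4 - 1485*g^3 + 3990*g^2 - 5292*g + 2744)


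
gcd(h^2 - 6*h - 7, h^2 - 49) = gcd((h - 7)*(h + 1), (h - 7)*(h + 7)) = h - 7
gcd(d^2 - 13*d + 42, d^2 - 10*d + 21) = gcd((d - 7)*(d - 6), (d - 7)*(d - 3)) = d - 7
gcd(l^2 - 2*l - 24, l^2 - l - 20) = l + 4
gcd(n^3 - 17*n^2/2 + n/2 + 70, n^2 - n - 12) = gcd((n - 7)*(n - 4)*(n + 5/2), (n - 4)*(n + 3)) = n - 4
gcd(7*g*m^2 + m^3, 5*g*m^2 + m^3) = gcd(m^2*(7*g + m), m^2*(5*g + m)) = m^2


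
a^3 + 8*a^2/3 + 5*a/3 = a*(a + 1)*(a + 5/3)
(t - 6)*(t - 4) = t^2 - 10*t + 24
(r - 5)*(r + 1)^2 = r^3 - 3*r^2 - 9*r - 5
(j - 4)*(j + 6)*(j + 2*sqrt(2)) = j^3 + 2*j^2 + 2*sqrt(2)*j^2 - 24*j + 4*sqrt(2)*j - 48*sqrt(2)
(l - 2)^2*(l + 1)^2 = l^4 - 2*l^3 - 3*l^2 + 4*l + 4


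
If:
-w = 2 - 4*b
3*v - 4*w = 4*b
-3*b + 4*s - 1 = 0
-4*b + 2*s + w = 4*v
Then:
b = 55/151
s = 79/151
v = -36/151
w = -82/151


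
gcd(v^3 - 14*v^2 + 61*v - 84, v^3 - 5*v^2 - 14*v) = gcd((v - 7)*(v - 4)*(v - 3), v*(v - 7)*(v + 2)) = v - 7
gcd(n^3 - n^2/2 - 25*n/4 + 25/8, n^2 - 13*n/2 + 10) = n - 5/2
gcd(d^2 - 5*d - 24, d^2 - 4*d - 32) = d - 8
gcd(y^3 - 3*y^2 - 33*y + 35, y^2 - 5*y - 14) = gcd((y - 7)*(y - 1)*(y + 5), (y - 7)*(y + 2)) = y - 7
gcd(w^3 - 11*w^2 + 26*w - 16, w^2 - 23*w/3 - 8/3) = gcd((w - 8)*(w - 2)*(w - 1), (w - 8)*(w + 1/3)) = w - 8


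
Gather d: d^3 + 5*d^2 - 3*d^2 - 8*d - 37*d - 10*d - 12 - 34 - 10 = d^3 + 2*d^2 - 55*d - 56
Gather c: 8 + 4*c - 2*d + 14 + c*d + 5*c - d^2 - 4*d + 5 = c*(d + 9) - d^2 - 6*d + 27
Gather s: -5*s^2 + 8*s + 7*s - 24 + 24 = -5*s^2 + 15*s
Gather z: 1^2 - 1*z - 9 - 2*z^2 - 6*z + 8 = -2*z^2 - 7*z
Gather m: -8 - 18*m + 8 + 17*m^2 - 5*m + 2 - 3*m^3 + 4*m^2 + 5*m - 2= -3*m^3 + 21*m^2 - 18*m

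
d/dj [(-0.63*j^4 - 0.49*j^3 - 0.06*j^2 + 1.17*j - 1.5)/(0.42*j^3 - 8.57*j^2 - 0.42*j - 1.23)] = (-0.2646*j^6 + 10.7982*j^5 + 5.0183*j^4 + 2.5284*j^3 + 13.7502*j^2 - 25.5624*j - 2.0691)/(0.1764*j^6 - 7.1988*j^5 + 73.0921*j^4 + 6.1656*j^3 + 21.2586*j^2 + 1.0332*j + 1.5129)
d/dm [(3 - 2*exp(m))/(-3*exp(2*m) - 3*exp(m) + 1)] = (-6*exp(2*m) + 18*exp(m) + 7)*exp(m)/(9*exp(4*m) + 18*exp(3*m) + 3*exp(2*m) - 6*exp(m) + 1)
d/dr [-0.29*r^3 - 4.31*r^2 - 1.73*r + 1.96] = -0.87*r^2 - 8.62*r - 1.73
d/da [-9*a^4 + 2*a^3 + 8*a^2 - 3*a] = -36*a^3 + 6*a^2 + 16*a - 3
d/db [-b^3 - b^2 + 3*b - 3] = -3*b^2 - 2*b + 3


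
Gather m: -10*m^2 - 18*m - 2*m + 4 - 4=-10*m^2 - 20*m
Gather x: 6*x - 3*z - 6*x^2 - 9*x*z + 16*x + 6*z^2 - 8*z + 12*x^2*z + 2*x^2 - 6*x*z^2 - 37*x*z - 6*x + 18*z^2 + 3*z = x^2*(12*z - 4) + x*(-6*z^2 - 46*z + 16) + 24*z^2 - 8*z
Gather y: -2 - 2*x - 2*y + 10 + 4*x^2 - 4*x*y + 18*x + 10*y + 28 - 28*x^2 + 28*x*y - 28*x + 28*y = -24*x^2 - 12*x + y*(24*x + 36) + 36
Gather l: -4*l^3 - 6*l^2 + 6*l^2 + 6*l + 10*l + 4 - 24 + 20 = -4*l^3 + 16*l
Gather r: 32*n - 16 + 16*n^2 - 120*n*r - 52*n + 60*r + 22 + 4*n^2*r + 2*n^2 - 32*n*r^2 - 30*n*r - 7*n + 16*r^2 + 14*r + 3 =18*n^2 - 27*n + r^2*(16 - 32*n) + r*(4*n^2 - 150*n + 74) + 9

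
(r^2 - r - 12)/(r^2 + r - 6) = (r - 4)/(r - 2)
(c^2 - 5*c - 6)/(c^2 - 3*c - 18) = (c + 1)/(c + 3)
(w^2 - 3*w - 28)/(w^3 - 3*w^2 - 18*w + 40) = (w - 7)/(w^2 - 7*w + 10)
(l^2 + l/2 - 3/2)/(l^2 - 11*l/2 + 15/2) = (2*l^2 + l - 3)/(2*l^2 - 11*l + 15)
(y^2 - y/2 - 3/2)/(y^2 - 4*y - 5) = (y - 3/2)/(y - 5)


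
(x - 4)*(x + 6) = x^2 + 2*x - 24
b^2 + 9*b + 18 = (b + 3)*(b + 6)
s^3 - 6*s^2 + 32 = (s - 4)^2*(s + 2)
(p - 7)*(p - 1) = p^2 - 8*p + 7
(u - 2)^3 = u^3 - 6*u^2 + 12*u - 8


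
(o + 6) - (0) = o + 6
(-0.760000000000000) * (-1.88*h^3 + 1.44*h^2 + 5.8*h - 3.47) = 1.4288*h^3 - 1.0944*h^2 - 4.408*h + 2.6372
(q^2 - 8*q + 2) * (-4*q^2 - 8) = -4*q^4 + 32*q^3 - 16*q^2 + 64*q - 16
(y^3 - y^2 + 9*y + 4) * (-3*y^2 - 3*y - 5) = -3*y^5 - 29*y^3 - 34*y^2 - 57*y - 20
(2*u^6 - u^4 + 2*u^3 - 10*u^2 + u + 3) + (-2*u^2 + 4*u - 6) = 2*u^6 - u^4 + 2*u^3 - 12*u^2 + 5*u - 3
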